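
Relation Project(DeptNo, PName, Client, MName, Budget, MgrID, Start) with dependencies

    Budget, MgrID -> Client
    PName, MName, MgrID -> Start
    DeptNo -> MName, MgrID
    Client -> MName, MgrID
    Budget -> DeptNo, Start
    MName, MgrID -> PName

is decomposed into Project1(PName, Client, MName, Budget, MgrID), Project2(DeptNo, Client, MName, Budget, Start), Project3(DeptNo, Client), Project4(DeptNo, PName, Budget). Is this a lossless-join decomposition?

Chase test. Columns are DeptNo, PName, Client, MName, Budget, MgrID, Start; row i has aⱼ where attribute j ∈ Projecti, else bᵢⱼ.
Initial tableau (one row per fragment):
  row 1: b11 a2 a3 a4 a5 a6 b17
  row 2: a1 b22 a3 a4 a5 b26 a7
  row 3: a1 b32 a3 b34 b35 b36 b37
  row 4: a1 a2 b43 b44 a5 b46 b47
Rows 2 and 3 agree on DeptNo; apply DeptNo→MName, MgrID and equate their MName, MgrID entries.
Rows 2 and 4 agree on DeptNo; apply DeptNo→MName, MgrID and equate their MName, MgrID entries.
Rows 1 and 2 agree on Client; apply Client→MName, MgrID and equate their MName, MgrID entries.
Rows 1 and 2 agree on Budget; apply Budget→DeptNo, Start and equate their DeptNo, Start entries.
Rows 1 and 4 agree on Budget; apply Budget→DeptNo, Start and equate their DeptNo, Start entries.
Rows 1 and 2 agree on MName, MgrID; apply MName, MgrID→PName and equate their PName entries.
Rows 1 and 3 agree on MName, MgrID; apply MName, MgrID→PName and equate their PName entries.
Rows 1 and 4 agree on Budget, MgrID; apply Budget, MgrID→Client and equate their Client entries.
Rows 1 and 3 agree on PName, MName, MgrID; apply PName, MName, MgrID→Start and equate their Start entries.
Row 1 is now all distinguished symbols — the join is lossless.

Yes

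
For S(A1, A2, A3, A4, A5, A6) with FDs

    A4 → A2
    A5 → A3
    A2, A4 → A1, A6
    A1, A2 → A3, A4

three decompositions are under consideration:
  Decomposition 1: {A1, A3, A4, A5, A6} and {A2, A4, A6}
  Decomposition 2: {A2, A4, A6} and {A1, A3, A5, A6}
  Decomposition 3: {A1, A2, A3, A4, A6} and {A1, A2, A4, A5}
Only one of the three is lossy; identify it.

Decomposition 1: common = {A4, A6}, closure = {A1, A2, A3, A4, A6} → lossless.
Decomposition 2: common = {A6}, closure = {A6} → lossy.
Decomposition 3: common = {A1, A2, A4}, closure = {A1, A2, A3, A4, A6} → lossless.

Decomposition 2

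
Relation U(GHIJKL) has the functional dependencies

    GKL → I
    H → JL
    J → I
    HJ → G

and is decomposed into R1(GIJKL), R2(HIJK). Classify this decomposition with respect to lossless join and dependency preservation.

lossy and not dependency-preserving

Lossless test: (IJK)⁺ = {IJK}, which is a superkey of neither fragment — lossy.
Dependency preservation: the restricted closure of {H} across the fragments never reaches {JL}, so H → JL cannot be enforced without a join — not preserved.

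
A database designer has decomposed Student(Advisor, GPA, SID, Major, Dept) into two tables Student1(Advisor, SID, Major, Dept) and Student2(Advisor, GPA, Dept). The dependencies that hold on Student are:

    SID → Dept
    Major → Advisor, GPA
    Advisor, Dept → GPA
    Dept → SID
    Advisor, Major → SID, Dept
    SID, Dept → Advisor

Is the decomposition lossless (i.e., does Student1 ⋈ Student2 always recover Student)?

Common attributes: Student1 ∩ Student2 = {Advisor, Dept}.
Closure of {Advisor, Dept}: Advisor, Dept → GPA applies, adding GPA; Dept → SID applies, adding SID. So (Advisor, Dept)⁺ = {Advisor, GPA, SID, Dept}.
This closure contains every attribute of Student2, so Student1 ∩ Student2 → Student2. The join is lossless.

Yes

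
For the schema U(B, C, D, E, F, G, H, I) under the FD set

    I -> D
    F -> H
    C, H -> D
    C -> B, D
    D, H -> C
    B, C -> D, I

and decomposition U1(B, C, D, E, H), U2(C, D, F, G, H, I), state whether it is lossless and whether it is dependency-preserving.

Lossless test: (C, D, H)⁺ = {B, C, D, H, I}, which is a superkey of neither fragment — lossy.
Dependency preservation: B, C → D, I is not contained in any single fragment, but the restricted closure of its left-hand side across the fragments still reaches the right-hand side; the remaining FDs each lie inside some fragment. All dependencies are preserved.

lossy but dependency-preserving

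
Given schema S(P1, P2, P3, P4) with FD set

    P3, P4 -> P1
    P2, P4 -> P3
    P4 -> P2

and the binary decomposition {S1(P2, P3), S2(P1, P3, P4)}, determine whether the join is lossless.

Common attributes: S1 ∩ S2 = {P3}.
No dependency enlarges {P3}, so (P3)⁺ = {P3}.
The closure contains neither all of S1 = {P2, P3} nor all of S2 = {P1, P3, P4}, so the common attributes are not a superkey of either fragment. The join is lossy.

No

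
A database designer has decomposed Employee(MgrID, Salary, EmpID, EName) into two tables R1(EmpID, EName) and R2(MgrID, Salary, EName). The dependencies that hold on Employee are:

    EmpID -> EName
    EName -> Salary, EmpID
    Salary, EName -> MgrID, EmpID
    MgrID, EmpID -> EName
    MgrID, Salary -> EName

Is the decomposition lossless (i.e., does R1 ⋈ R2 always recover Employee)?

Common attributes: R1 ∩ R2 = {EName}.
Closure of {EName}: EName → Salary, EmpID applies, adding Salary, EmpID; Salary, EName → MgrID, EmpID applies, adding MgrID. So (EName)⁺ = {MgrID, Salary, EmpID, EName}.
This closure contains every attribute of R1, so R1 ∩ R2 → R1. The join is lossless.

Yes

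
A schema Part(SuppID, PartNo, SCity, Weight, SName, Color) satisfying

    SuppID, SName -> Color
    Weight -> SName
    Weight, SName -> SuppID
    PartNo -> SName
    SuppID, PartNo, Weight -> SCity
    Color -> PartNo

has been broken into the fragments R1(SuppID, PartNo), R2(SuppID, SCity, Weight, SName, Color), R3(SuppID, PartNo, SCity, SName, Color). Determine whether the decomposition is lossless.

Yes

Chase test. Columns are SuppID, PartNo, SCity, Weight, SName, Color; row i has aⱼ where attribute j ∈ Ri, else bᵢⱼ.
Initial tableau (one row per fragment):
  row 1: a1 a2 b13 b14 b15 b16
  row 2: a1 b22 a3 a4 a5 a6
  row 3: a1 a2 a3 b34 a5 a6
Rows 1 and 3 agree on PartNo; apply PartNo→SName and equate their SName entries.
Rows 2 and 3 agree on Color; apply Color→PartNo and equate their PartNo entries.
Rows 1 and 2 agree on SuppID, SName; apply SuppID, SName→Color and equate their Color entries.
Row 2 is now all distinguished symbols — the join is lossless.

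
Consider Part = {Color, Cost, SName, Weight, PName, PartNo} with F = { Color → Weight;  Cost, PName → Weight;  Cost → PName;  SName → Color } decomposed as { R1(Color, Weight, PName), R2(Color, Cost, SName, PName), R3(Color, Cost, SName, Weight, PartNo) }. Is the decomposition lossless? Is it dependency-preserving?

Lossless test (chase): Rows 1 and 2 agree on Color; apply Color→Weight and equate their Weight entries. Rows 2 and 3 agree on Cost; apply Cost→PName and equate their PName entries. Row 3 is now all distinguished symbols — the join is lossless.
Dependency preservation: Cost, PName → Weight is not contained in any single fragment, but the restricted closure of its left-hand side across the fragments still reaches the right-hand side; the remaining FDs each lie inside some fragment. All dependencies are preserved.

lossless and dependency-preserving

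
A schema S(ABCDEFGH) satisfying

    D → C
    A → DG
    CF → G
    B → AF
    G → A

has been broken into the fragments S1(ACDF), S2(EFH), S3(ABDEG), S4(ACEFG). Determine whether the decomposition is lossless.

Chase test. Columns are ABCDEFGH; row i has aⱼ where attribute j ∈ Si, else bᵢⱼ.
Initial tableau (one row per fragment):
  row 1: a1 b12 a3 a4 b15 a6 b17 b18
  row 2: b21 b22 b23 b24 a5 a6 b27 a8
  row 3: a1 a2 b33 a4 a5 b36 a7 b38
  row 4: a1 b42 a3 b44 a5 a6 a7 b48
Rows 1 and 3 agree on D; apply D→C and equate their C entries.
Rows 1 and 3 agree on A; apply A→DG and equate their DG entries.
Rows 1 and 4 agree on A; apply A→DG and equate their DG entries.
No row becomes fully distinguished — the join is lossy.

No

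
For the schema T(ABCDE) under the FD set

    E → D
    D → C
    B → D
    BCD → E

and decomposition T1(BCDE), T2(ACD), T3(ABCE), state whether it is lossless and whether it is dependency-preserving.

lossless and dependency-preserving

Lossless test (chase): Rows 1 and 3 agree on E; apply E→D and equate their D entries. Row 3 is now all distinguished symbols — the join is lossless.
Dependency preservation: every FD's attributes lie within a single fragment, so each can be enforced locally — preserved.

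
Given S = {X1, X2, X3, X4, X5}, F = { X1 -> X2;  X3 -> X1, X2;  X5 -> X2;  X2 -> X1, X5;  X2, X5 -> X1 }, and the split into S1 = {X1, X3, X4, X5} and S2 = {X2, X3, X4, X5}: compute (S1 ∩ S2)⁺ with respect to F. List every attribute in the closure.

S1 ∩ S2 = {X3, X4, X5}.
X3 → X1, X2 applies, adding X1, X2
Closure: {X1, X2, X3, X4, X5}.

X1, X2, X3, X4, X5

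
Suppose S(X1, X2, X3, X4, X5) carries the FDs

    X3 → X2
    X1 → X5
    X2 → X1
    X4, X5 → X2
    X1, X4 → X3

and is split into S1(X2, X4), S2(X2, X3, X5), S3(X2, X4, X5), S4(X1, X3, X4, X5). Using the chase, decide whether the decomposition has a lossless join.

Yes

Chase test. Columns are X1, X2, X3, X4, X5; row i has aⱼ where attribute j ∈ Si, else bᵢⱼ.
Initial tableau (one row per fragment):
  row 1: b11 a2 b13 a4 b15
  row 2: b21 a2 a3 b24 a5
  row 3: b31 a2 b33 a4 a5
  row 4: a1 b42 a3 a4 a5
Rows 2 and 4 agree on X3; apply X3→X2 and equate their X2 entries.
Rows 1 and 2 agree on X2; apply X2→X1 and equate their X1 entries.
Rows 1 and 3 agree on X2; apply X2→X1 and equate their X1 entries.
Rows 1 and 4 agree on X2; apply X2→X1 and equate their X1 entries.
Rows 1 and 3 agree on X1, X4; apply X1, X4→X3 and equate their X3 entries.
Rows 1 and 4 agree on X1, X4; apply X1, X4→X3 and equate their X3 entries.
Rows 1 and 2 agree on X1; apply X1→X5 and equate their X5 entries.
Row 1 is now all distinguished symbols — the join is lossless.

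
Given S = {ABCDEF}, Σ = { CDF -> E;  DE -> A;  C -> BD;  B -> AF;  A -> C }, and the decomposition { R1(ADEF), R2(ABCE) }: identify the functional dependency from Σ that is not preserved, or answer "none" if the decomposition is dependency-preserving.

none

CDF → E: restricted closure across fragments reaches E.
DE → A lies within R1.
C → BD: restricted closure across fragments reaches BD.
B → AF: restricted closure across fragments reaches AF.
A → C lies within R2.
Every dependency is enforceable on the fragments, so the decomposition is dependency-preserving.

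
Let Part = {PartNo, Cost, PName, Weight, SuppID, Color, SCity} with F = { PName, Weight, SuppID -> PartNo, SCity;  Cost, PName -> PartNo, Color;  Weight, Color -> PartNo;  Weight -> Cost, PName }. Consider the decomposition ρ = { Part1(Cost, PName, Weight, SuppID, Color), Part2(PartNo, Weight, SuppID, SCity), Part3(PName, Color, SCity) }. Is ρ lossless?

Yes

Chase test. Columns are PartNo, Cost, PName, Weight, SuppID, Color, SCity; row i has aⱼ where attribute j ∈ Parti, else bᵢⱼ.
Initial tableau (one row per fragment):
  row 1: b11 a2 a3 a4 a5 a6 b17
  row 2: a1 b22 b23 a4 a5 b26 a7
  row 3: b31 b32 a3 b34 b35 a6 a7
Rows 1 and 2 agree on Weight; apply Weight→Cost, PName and equate their Cost, PName entries.
Rows 1 and 2 agree on PName, Weight, SuppID; apply PName, Weight, SuppID→PartNo, SCity and equate their PartNo, SCity entries.
Rows 1 and 2 agree on Cost, PName; apply Cost, PName→PartNo, Color and equate their PartNo, Color entries.
Row 1 is now all distinguished symbols — the join is lossless.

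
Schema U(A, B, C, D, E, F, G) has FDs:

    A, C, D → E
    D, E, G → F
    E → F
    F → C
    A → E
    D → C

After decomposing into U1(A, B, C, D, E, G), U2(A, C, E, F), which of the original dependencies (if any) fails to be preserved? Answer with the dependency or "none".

none

A, C, D → E lies within U1.
D, E, G → F: restricted closure across fragments reaches F.
E → F lies within U2.
F → C lies within U2.
A → E lies within U1.
D → C lies within U1.
Every dependency is enforceable on the fragments, so the decomposition is dependency-preserving.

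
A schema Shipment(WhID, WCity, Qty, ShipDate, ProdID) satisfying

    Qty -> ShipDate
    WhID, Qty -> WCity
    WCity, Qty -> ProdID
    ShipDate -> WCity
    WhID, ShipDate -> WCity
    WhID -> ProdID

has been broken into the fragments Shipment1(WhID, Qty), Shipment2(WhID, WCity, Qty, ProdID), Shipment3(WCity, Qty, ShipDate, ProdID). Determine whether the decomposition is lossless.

Chase test. Columns are WhID, WCity, Qty, ShipDate, ProdID; row i has aⱼ where attribute j ∈ Shipmenti, else bᵢⱼ.
Initial tableau (one row per fragment):
  row 1: a1 b12 a3 b14 b15
  row 2: a1 a2 a3 b24 a5
  row 3: b31 a2 a3 a4 a5
Rows 1 and 2 agree on Qty; apply Qty→ShipDate and equate their ShipDate entries.
Rows 1 and 3 agree on Qty; apply Qty→ShipDate and equate their ShipDate entries.
Rows 1 and 2 agree on WhID, Qty; apply WhID, Qty→WCity and equate their WCity entries.
Rows 1 and 2 agree on WCity, Qty; apply WCity, Qty→ProdID and equate their ProdID entries.
Row 1 is now all distinguished symbols — the join is lossless.

Yes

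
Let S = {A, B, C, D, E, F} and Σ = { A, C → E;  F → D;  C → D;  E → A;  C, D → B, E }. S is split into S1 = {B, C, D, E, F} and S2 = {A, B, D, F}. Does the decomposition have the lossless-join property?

No

Common attributes: S1 ∩ S2 = {B, D, F}.
No dependency enlarges {B, D, F}, so (B, D, F)⁺ = {B, D, F}.
The closure contains neither all of S1 = {B, C, D, E, F} nor all of S2 = {A, B, D, F}, so the common attributes are not a superkey of either fragment. The join is lossy.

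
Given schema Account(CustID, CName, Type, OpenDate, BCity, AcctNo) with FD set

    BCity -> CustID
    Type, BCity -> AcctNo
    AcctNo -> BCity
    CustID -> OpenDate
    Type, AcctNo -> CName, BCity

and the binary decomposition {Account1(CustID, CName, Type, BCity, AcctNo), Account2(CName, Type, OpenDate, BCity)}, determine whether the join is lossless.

Yes

Common attributes: Account1 ∩ Account2 = {CName, Type, BCity}.
Closure of {CName, Type, BCity}: BCity → CustID applies, adding CustID; Type, BCity → AcctNo applies, adding AcctNo; CustID → OpenDate applies, adding OpenDate. So (CName, Type, BCity)⁺ = {CustID, CName, Type, OpenDate, BCity, AcctNo}.
This closure contains every attribute of Account1, so Account1 ∩ Account2 → Account1. The join is lossless.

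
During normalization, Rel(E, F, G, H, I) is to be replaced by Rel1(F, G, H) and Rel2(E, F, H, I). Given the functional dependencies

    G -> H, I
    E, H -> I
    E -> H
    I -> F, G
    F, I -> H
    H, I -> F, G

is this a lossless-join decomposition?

Common attributes: Rel1 ∩ Rel2 = {F, H}.
No dependency enlarges {F, H}, so (F, H)⁺ = {F, H}.
The closure contains neither all of Rel1 = {F, G, H} nor all of Rel2 = {E, F, H, I}, so the common attributes are not a superkey of either fragment. The join is lossy.

No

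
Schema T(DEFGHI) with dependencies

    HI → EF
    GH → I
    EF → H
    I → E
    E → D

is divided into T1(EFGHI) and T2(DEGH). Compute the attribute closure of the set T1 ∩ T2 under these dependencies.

DEFGHI

T1 ∩ T2 = {EGH}.
GH → I applies, adding I
E → D applies, adding D
HI → EF applies, adding F
Closure: {DEFGHI}.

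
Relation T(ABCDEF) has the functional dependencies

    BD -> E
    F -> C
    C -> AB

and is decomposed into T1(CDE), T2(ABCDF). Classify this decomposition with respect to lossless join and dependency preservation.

Lossless test: (CD)⁺ = {ABCDE}, which contains all of one fragment — lossless.
Dependency preservation: the restricted closure of {BD} across the fragments never reaches {E}, so BD → E cannot be enforced without a join — not preserved.

lossless but not dependency-preserving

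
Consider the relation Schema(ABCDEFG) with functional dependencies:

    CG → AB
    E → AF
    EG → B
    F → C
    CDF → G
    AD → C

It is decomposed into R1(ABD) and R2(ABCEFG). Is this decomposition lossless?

Common attributes: R1 ∩ R2 = {AB}.
No dependency enlarges {AB}, so (AB)⁺ = {AB}.
The closure contains neither all of R1 = {ABD} nor all of R2 = {ABCEFG}, so the common attributes are not a superkey of either fragment. The join is lossy.

No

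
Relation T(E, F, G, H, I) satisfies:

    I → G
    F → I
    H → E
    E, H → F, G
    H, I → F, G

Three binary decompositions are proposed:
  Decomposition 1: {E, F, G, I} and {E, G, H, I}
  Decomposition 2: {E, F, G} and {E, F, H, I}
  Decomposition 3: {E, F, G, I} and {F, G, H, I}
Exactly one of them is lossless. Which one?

Decomposition 2

Decomposition 1: common = {E, G, I}, closure = {E, G, I} → lossy.
Decomposition 2: common = {E, F}, closure = {E, F, G, I} → lossless.
Decomposition 3: common = {F, G, I}, closure = {F, G, I} → lossy.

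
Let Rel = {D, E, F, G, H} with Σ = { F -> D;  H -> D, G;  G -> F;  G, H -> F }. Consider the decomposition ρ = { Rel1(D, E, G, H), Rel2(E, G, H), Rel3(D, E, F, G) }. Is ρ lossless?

Chase test. Columns are D, E, F, G, H; row i has aⱼ where attribute j ∈ Reli, else bᵢⱼ.
Initial tableau (one row per fragment):
  row 1: a1 a2 b13 a4 a5
  row 2: b21 a2 b23 a4 a5
  row 3: a1 a2 a3 a4 b35
Rows 1 and 2 agree on H; apply H→D, G and equate their D, G entries.
Rows 1 and 2 agree on G; apply G→F and equate their F entries.
Rows 1 and 3 agree on G; apply G→F and equate their F entries.
Row 1 is now all distinguished symbols — the join is lossless.

Yes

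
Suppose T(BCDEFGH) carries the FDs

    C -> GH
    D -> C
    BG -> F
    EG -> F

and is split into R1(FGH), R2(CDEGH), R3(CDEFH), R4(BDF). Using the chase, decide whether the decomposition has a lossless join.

No

Chase test. Columns are BCDEFGH; row i has aⱼ where attribute j ∈ Ri, else bᵢⱼ.
Initial tableau (one row per fragment):
  row 1: b11 b12 b13 b14 a5 a6 a7
  row 2: b21 a2 a3 a4 b25 a6 a7
  row 3: b31 a2 a3 a4 a5 b36 a7
  row 4: a1 b42 a3 b44 a5 b46 b47
Rows 2 and 3 agree on C; apply C→GH and equate their GH entries.
Rows 2 and 4 agree on D; apply D→C and equate their C entries.
Rows 2 and 3 agree on EG; apply EG→F and equate their F entries.
Rows 2 and 4 agree on C; apply C→GH and equate their GH entries.
No row becomes fully distinguished — the join is lossy.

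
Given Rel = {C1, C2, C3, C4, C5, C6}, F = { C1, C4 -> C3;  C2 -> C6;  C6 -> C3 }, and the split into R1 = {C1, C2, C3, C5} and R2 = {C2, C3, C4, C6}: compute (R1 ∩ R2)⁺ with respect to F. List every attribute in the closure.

C2, C3, C6

R1 ∩ R2 = {C2, C3}.
C2 → C6 applies, adding C6
Closure: {C2, C3, C6}.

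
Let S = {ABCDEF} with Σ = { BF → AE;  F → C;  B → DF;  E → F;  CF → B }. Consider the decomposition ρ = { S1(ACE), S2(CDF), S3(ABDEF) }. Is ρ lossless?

Chase test. Columns are ABCDEF; row i has aⱼ where attribute j ∈ Si, else bᵢⱼ.
Initial tableau (one row per fragment):
  row 1: a1 b12 a3 b14 a5 b16
  row 2: b21 b22 a3 a4 b25 a6
  row 3: a1 a2 b33 a4 a5 a6
Rows 2 and 3 agree on F; apply F→C and equate their C entries.
Rows 1 and 3 agree on E; apply E→F and equate their F entries.
Rows 1 and 2 agree on CF; apply CF→B and equate their B entries.
Rows 1 and 3 agree on CF; apply CF→B and equate their B entries.
Rows 1 and 2 agree on BF; apply BF→AE and equate their AE entries.
Rows 1 and 2 agree on B; apply B→DF and equate their DF entries.
Row 1 is now all distinguished symbols — the join is lossless.

Yes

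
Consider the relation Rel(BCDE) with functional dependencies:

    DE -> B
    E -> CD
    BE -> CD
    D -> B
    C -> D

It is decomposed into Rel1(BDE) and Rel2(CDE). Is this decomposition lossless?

Common attributes: Rel1 ∩ Rel2 = {DE}.
Closure of {DE}: DE → B applies, adding B; E → CD applies, adding C. So (DE)⁺ = {BCDE}.
This closure contains every attribute of Rel1, so Rel1 ∩ Rel2 → Rel1. The join is lossless.

Yes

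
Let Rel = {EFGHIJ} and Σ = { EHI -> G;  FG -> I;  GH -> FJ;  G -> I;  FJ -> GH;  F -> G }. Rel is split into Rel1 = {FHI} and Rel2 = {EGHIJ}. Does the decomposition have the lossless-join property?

No

Common attributes: Rel1 ∩ Rel2 = {HI}.
No dependency enlarges {HI}, so (HI)⁺ = {HI}.
The closure contains neither all of Rel1 = {FHI} nor all of Rel2 = {EGHIJ}, so the common attributes are not a superkey of either fragment. The join is lossy.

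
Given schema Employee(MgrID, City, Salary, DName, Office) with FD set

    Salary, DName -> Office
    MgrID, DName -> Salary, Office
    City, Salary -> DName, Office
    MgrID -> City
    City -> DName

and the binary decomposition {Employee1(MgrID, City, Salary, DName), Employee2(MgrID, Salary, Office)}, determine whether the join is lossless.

Yes

Common attributes: Employee1 ∩ Employee2 = {MgrID, Salary}.
Closure of {MgrID, Salary}: MgrID → City applies, adding City; City → DName applies, adding DName; Salary, DName → Office applies, adding Office. So (MgrID, Salary)⁺ = {MgrID, City, Salary, DName, Office}.
This closure contains every attribute of Employee1, so Employee1 ∩ Employee2 → Employee1. The join is lossless.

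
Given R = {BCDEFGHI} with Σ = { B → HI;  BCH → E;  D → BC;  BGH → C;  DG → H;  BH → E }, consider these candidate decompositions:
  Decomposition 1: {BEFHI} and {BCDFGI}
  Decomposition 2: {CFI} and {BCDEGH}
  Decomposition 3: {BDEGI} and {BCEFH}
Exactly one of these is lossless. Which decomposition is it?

Decomposition 1

Decomposition 1: common = {BFI}, closure = {BEFHI} → lossless.
Decomposition 2: common = {C}, closure = {C} → lossy.
Decomposition 3: common = {BE}, closure = {BEHI} → lossy.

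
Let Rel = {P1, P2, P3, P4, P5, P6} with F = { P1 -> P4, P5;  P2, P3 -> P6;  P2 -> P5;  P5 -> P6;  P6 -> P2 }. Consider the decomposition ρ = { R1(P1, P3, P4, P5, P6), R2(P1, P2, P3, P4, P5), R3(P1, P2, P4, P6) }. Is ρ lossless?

Chase test. Columns are P1, P2, P3, P4, P5, P6; row i has aⱼ where attribute j ∈ Ri, else bᵢⱼ.
Initial tableau (one row per fragment):
  row 1: a1 b12 a3 a4 a5 a6
  row 2: a1 a2 a3 a4 a5 b26
  row 3: a1 a2 b33 a4 b35 a6
Rows 1 and 3 agree on P1; apply P1→P4, P5 and equate their P4, P5 entries.
Rows 1 and 2 agree on P5; apply P5→P6 and equate their P6 entries.
Rows 1 and 2 agree on P6; apply P6→P2 and equate their P2 entries.
Row 1 is now all distinguished symbols — the join is lossless.

Yes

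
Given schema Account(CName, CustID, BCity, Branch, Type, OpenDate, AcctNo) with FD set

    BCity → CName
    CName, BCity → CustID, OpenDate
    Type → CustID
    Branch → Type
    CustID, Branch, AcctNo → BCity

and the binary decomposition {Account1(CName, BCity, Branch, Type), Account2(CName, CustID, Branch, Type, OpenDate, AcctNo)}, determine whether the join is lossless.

No

Common attributes: Account1 ∩ Account2 = {CName, Branch, Type}.
Closure of {CName, Branch, Type}: Type → CustID applies, adding CustID. So (CName, Branch, Type)⁺ = {CName, CustID, Branch, Type}.
The closure contains neither all of Account1 = {CName, BCity, Branch, Type} nor all of Account2 = {CName, CustID, Branch, Type, OpenDate, AcctNo}, so the common attributes are not a superkey of either fragment. The join is lossy.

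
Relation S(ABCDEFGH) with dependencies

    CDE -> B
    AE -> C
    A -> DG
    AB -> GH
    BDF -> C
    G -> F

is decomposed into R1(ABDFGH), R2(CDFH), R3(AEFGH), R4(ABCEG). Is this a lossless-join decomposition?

Yes

Chase test. Columns are ABCDEFGH; row i has aⱼ where attribute j ∈ Ri, else bᵢⱼ.
Initial tableau (one row per fragment):
  row 1: a1 a2 b13 a4 b15 a6 a7 a8
  row 2: b21 b22 a3 a4 b25 a6 b27 a8
  row 3: a1 b32 b33 b34 a5 a6 a7 a8
  row 4: a1 a2 a3 b44 a5 b46 a7 b48
Rows 3 and 4 agree on AE; apply AE→C and equate their C entries.
Rows 1 and 3 agree on A; apply A→DG and equate their DG entries.
Rows 1 and 4 agree on A; apply A→DG and equate their DG entries.
Rows 1 and 4 agree on AB; apply AB→GH and equate their GH entries.
Rows 1 and 4 agree on G; apply G→F and equate their F entries.
Rows 3 and 4 agree on CDE; apply CDE→B and equate their B entries.
Rows 1 and 3 agree on BDF; apply BDF→C and equate their C entries.
Row 3 is now all distinguished symbols — the join is lossless.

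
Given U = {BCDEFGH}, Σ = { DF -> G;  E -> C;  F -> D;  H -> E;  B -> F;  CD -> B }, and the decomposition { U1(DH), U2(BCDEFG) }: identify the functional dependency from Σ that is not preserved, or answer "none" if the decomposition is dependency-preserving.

Check H → E: no single fragment contains all of {EH}, and the restricted closure of {H} across the fragments never reaches {E}.
DF → G is preserved.
E → C is preserved.
F → D is preserved.
B → F is preserved.
CD → B is preserved.

H -> E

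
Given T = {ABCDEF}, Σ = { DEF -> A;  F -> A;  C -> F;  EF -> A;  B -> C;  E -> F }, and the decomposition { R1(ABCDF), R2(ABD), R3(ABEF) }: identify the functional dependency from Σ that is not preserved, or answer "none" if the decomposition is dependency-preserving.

DEF → A: restricted closure across fragments reaches A.
F → A lies within R1.
C → F lies within R1.
EF → A lies within R3.
B → C lies within R1.
E → F lies within R3.
Every dependency is enforceable on the fragments, so the decomposition is dependency-preserving.

none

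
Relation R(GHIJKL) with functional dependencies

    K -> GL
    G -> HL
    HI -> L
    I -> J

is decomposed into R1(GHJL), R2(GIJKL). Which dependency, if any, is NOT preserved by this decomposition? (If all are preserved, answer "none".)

HI -> L

Check HI → L: no single fragment contains all of {HIL}, and the restricted closure of {HI} across the fragments never reaches {L}.
K → GL is preserved.
G → HL is preserved.
I → J is preserved.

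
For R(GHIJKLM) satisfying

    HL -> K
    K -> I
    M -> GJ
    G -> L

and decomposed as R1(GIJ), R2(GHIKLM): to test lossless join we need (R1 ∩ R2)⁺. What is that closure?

R1 ∩ R2 = {GI}.
G → L applies, adding L
Closure: {GIL}.

GIL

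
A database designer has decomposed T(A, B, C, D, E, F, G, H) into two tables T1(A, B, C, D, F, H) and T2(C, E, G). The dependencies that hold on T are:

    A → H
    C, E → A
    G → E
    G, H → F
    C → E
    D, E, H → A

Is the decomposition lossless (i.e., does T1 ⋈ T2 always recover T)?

No

Common attributes: T1 ∩ T2 = {C}.
Closure of {C}: C → E applies, adding E; C, E → A applies, adding A; A → H applies, adding H. So (C)⁺ = {A, C, E, H}.
The closure contains neither all of T1 = {A, B, C, D, F, H} nor all of T2 = {C, E, G}, so the common attributes are not a superkey of either fragment. The join is lossy.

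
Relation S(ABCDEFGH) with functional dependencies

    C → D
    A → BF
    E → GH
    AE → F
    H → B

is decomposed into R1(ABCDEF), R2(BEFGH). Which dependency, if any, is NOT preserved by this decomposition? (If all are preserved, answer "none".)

none

C → D lies within R1.
A → BF lies within R1.
E → GH lies within R2.
AE → F lies within R1.
H → B lies within R2.
Every dependency is enforceable on the fragments, so the decomposition is dependency-preserving.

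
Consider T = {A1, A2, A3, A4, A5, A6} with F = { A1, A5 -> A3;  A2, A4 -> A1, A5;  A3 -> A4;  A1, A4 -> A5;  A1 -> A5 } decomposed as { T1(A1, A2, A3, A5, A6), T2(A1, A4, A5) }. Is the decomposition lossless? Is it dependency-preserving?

lossless but not dependency-preserving

Lossless test: (A1, A5)⁺ = {A1, A3, A4, A5}, which contains all of one fragment — lossless.
Dependency preservation: the restricted closure of {A2, A4} across the fragments never reaches {A1, A5}, so A2, A4 → A1, A5 cannot be enforced without a join — not preserved.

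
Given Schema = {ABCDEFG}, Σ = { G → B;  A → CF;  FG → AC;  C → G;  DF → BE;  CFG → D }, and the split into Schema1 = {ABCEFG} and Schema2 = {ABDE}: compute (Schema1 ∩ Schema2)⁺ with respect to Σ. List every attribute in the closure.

Schema1 ∩ Schema2 = {ABE}.
A → CF applies, adding CF
C → G applies, adding G
CFG → D applies, adding D
Closure: {ABCDEFG}.

ABCDEFG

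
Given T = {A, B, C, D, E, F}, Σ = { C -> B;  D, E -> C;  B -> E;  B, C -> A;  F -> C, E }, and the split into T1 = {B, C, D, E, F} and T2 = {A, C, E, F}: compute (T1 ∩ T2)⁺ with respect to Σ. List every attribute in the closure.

A, B, C, E, F

T1 ∩ T2 = {C, E, F}.
C → B applies, adding B
B, C → A applies, adding A
Closure: {A, B, C, E, F}.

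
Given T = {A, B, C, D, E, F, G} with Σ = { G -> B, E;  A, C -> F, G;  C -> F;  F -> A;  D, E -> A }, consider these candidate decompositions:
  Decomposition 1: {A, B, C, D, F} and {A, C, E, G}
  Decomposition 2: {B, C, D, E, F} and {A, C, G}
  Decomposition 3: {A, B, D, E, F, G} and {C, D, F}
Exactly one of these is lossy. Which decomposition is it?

Decomposition 1: common = {A, C}, closure = {A, B, C, E, F, G} → lossless.
Decomposition 2: common = {C}, closure = {A, B, C, E, F, G} → lossless.
Decomposition 3: common = {D, F}, closure = {A, D, F} → lossy.

Decomposition 3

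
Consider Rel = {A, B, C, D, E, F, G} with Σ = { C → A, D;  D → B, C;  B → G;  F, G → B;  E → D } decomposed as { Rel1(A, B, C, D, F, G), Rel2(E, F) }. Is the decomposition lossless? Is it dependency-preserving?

Lossless test: (F)⁺ = {F}, which is a superkey of neither fragment — lossy.
Dependency preservation: the restricted closure of {E} across the fragments never reaches {D}, so E → D cannot be enforced without a join — not preserved.

lossy and not dependency-preserving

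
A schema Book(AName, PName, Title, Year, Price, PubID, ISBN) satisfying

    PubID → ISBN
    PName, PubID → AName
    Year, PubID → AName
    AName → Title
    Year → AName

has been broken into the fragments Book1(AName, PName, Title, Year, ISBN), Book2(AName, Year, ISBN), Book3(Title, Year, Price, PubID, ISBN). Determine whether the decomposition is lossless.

Chase test. Columns are AName, PName, Title, Year, Price, PubID, ISBN; row i has aⱼ where attribute j ∈ Booki, else bᵢⱼ.
Initial tableau (one row per fragment):
  row 1: a1 a2 a3 a4 b15 b16 a7
  row 2: a1 b22 b23 a4 b25 b26 a7
  row 3: b31 b32 a3 a4 a5 a6 a7
Rows 1 and 2 agree on AName; apply AName→Title and equate their Title entries.
Rows 1 and 3 agree on Year; apply Year→AName and equate their AName entries.
No row becomes fully distinguished — the join is lossy.

No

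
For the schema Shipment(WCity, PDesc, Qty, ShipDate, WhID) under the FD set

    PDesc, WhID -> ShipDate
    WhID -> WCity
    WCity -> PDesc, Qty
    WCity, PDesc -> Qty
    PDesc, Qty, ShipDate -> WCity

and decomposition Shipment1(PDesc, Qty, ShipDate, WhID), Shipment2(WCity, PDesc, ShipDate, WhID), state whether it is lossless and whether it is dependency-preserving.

Lossless test: (PDesc, ShipDate, WhID)⁺ = {WCity, PDesc, Qty, ShipDate, WhID}, which contains all of one fragment — lossless.
Dependency preservation: the restricted closure of {WCity} across the fragments never reaches {PDesc, Qty}, so WCity → PDesc, Qty cannot be enforced without a join — not preserved.

lossless but not dependency-preserving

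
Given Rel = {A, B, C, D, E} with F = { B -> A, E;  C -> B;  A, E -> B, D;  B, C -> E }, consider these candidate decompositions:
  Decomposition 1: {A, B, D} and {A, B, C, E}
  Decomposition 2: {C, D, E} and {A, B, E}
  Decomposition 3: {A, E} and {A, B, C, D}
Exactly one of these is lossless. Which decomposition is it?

Decomposition 1

Decomposition 1: common = {A, B}, closure = {A, B, D, E} → lossless.
Decomposition 2: common = {E}, closure = {E} → lossy.
Decomposition 3: common = {A}, closure = {A} → lossy.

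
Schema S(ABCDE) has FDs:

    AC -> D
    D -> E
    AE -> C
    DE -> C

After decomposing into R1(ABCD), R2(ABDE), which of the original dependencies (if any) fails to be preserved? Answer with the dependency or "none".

AC → D lies within R1.
D → E lies within R2.
AE → C: restricted closure across fragments reaches C.
DE → C: restricted closure across fragments reaches C.
Every dependency is enforceable on the fragments, so the decomposition is dependency-preserving.

none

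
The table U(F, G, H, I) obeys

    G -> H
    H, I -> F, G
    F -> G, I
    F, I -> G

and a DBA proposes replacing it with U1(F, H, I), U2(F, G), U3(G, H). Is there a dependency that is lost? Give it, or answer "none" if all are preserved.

G → H lies within U3.
H, I → F, G: restricted closure across fragments reaches F, G.
F → G, I: restricted closure across fragments reaches G, I.
F, I → G: restricted closure across fragments reaches G.
Every dependency is enforceable on the fragments, so the decomposition is dependency-preserving.

none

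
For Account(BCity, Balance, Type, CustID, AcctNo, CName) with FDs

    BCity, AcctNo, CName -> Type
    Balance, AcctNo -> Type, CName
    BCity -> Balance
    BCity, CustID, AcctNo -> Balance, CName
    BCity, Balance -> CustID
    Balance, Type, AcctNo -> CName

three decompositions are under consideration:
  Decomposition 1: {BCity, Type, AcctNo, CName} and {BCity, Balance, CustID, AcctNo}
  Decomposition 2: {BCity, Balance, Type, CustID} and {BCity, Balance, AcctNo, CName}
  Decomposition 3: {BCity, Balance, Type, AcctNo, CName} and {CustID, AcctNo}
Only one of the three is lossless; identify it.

Decomposition 1

Decomposition 1: common = {BCity, AcctNo}, closure = {BCity, Balance, Type, CustID, AcctNo, CName} → lossless.
Decomposition 2: common = {BCity, Balance}, closure = {BCity, Balance, CustID} → lossy.
Decomposition 3: common = {AcctNo}, closure = {AcctNo} → lossy.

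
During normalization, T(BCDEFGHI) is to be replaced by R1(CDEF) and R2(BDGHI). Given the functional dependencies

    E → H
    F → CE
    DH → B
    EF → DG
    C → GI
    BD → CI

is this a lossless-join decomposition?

No

Common attributes: R1 ∩ R2 = {D}.
No dependency enlarges {D}, so (D)⁺ = {D}.
The closure contains neither all of R1 = {CDEF} nor all of R2 = {BDGHI}, so the common attributes are not a superkey of either fragment. The join is lossy.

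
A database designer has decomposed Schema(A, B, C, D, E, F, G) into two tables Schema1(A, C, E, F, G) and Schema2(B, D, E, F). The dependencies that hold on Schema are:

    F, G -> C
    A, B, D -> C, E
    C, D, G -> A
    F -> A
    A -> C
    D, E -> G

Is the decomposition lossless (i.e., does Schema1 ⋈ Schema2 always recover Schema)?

No

Common attributes: Schema1 ∩ Schema2 = {E, F}.
Closure of {E, F}: F → A applies, adding A; A → C applies, adding C. So (E, F)⁺ = {A, C, E, F}.
The closure contains neither all of Schema1 = {A, C, E, F, G} nor all of Schema2 = {B, D, E, F}, so the common attributes are not a superkey of either fragment. The join is lossy.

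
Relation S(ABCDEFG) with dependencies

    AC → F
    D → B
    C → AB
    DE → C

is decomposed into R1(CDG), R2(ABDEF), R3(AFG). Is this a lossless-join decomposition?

Chase test. Columns are ABCDEFG; row i has aⱼ where attribute j ∈ Ri, else bᵢⱼ.
Initial tableau (one row per fragment):
  row 1: b11 b12 a3 a4 b15 b16 a7
  row 2: a1 a2 b23 a4 a5 a6 b27
  row 3: a1 b32 b33 b34 b35 a6 a7
Rows 1 and 2 agree on D; apply D→B and equate their B entries.
No row becomes fully distinguished — the join is lossy.

No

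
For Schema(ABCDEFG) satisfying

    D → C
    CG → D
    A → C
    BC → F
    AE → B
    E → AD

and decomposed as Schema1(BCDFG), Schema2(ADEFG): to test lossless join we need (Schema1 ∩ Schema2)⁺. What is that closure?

CDFG

Schema1 ∩ Schema2 = {DFG}.
D → C applies, adding C
Closure: {CDFG}.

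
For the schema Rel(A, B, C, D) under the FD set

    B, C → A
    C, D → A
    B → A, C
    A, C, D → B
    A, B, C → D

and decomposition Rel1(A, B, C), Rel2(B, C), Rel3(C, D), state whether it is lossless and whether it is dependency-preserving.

lossy and not dependency-preserving

Lossless test (chase): Rows 1 and 2 agree on B, C; apply B, C→A and equate their A entries. Rows 1 and 2 agree on A, B, C; apply A, B, C→D and equate their D entries. No row becomes fully distinguished — the join is lossy.
Dependency preservation: the restricted closure of {C, D} across the fragments never reaches {A}, so C, D → A cannot be enforced without a join — not preserved.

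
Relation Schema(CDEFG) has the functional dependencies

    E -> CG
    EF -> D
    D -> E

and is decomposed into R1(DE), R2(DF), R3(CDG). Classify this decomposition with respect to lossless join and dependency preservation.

lossless but not dependency-preserving

Lossless test (chase): Rows 1 and 2 agree on D; apply D→E and equate their E entries. Rows 1 and 3 agree on D; apply D→E and equate their E entries. Rows 1 and 2 agree on E; apply E→CG and equate their CG entries. Rows 1 and 3 agree on E; apply E→CG and equate their CG entries. Row 2 is now all distinguished symbols — the join is lossless.
Dependency preservation: the restricted closure of {E} across the fragments never reaches {CG}, so E → CG cannot be enforced without a join — not preserved.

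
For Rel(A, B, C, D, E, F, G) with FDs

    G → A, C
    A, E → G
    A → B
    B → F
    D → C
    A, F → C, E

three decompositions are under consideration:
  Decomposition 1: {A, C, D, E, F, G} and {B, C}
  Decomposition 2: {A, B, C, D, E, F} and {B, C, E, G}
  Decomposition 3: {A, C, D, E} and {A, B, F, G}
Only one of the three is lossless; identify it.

Decomposition 3

Decomposition 1: common = {C}, closure = {C} → lossy.
Decomposition 2: common = {B, C, E}, closure = {B, C, E, F} → lossy.
Decomposition 3: common = {A}, closure = {A, B, C, E, F, G} → lossless.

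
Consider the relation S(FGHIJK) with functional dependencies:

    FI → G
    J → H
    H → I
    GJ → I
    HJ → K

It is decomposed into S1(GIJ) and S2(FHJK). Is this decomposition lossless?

Common attributes: S1 ∩ S2 = {J}.
Closure of {J}: J → H applies, adding H; H → I applies, adding I; HJ → K applies, adding K. So (J)⁺ = {HIJK}.
The closure contains neither all of S1 = {GIJ} nor all of S2 = {FHJK}, so the common attributes are not a superkey of either fragment. The join is lossy.

No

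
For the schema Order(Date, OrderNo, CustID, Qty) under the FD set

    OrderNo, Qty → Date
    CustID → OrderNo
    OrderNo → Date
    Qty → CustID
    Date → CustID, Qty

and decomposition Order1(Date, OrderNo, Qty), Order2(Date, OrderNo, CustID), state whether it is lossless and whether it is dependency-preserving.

Lossless test: (Date, OrderNo)⁺ = {Date, OrderNo, CustID, Qty}, which contains all of one fragment — lossless.
Dependency preservation: Qty → CustID; Date → CustID, Qty are not contained in any single fragment, but the restricted closure of each left-hand side across the fragments still reaches the right-hand side; the remaining FDs each lie inside some fragment. All dependencies are preserved.

lossless and dependency-preserving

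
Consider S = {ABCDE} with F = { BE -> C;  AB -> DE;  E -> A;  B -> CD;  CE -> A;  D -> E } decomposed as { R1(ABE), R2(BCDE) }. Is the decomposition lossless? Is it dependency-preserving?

lossless and dependency-preserving

Lossless test: (BE)⁺ = {ABCDE}, which contains all of one fragment — lossless.
Dependency preservation: AB → DE; CE → A are not contained in any single fragment, but the restricted closure of each left-hand side across the fragments still reaches the right-hand side; the remaining FDs each lie inside some fragment. All dependencies are preserved.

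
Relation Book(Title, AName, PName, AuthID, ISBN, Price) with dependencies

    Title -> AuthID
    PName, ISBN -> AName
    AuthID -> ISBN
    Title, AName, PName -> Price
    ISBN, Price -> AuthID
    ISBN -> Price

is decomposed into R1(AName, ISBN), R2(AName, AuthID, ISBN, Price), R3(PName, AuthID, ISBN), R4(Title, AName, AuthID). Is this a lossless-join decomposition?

Chase test. Columns are Title, AName, PName, AuthID, ISBN, Price; row i has aⱼ where attribute j ∈ Ri, else bᵢⱼ.
Initial tableau (one row per fragment):
  row 1: b11 a2 b13 b14 a5 b16
  row 2: b21 a2 b23 a4 a5 a6
  row 3: b31 b32 a3 a4 a5 b36
  row 4: a1 a2 b43 a4 b45 b46
Rows 2 and 4 agree on AuthID; apply AuthID→ISBN and equate their ISBN entries.
Rows 1 and 2 agree on ISBN; apply ISBN→Price and equate their Price entries.
Rows 1 and 3 agree on ISBN; apply ISBN→Price and equate their Price entries.
Rows 1 and 4 agree on ISBN; apply ISBN→Price and equate their Price entries.
Rows 1 and 2 agree on ISBN, Price; apply ISBN, Price→AuthID and equate their AuthID entries.
No row becomes fully distinguished — the join is lossy.

No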